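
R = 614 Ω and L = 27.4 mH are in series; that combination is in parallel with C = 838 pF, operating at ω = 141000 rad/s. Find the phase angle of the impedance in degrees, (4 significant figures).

73.37°

X_L = ωL = 3863 Ω
X_C = 1/(ωC) = 8463 Ω
Branch 1 (R+jX_L): Z₁ = 614.0 + j3863 Ω, |Z₁| = 3912 Ω
Branch 2 (−jX_C): Z₂ = −j8463 Ω
Parallel: Z = Z₁Z₂/(Z₁+Z₂), |Z| = 7134 Ω, ∠Z = 73.37°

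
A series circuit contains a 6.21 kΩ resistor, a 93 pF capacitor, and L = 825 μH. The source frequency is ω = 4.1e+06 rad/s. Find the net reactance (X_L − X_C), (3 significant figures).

X_L = ωL = 3380 Ω
X_C = 1/(ωC) = 2620 Ω
X = 3380 − 2620 = 760 Ω

760 Ω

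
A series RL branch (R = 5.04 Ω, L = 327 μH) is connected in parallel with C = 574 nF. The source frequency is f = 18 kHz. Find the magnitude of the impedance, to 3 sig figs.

25.9 Ω

ω = 2πf = 113100 rad/s
X_L = ωL = 37.0 Ω
X_C = 1/(ωC) = 15.4 Ω
Branch 1 (R+jX_L): Z₁ = 5.04 + j37.0 Ω, |Z₁| = 37.3 Ω
Branch 2 (−jX_C): Z₂ = −j15.4 Ω
Parallel: Z = Z₁Z₂/(Z₁+Z₂), |Z| = 25.9 Ω, ∠Z = -84.6°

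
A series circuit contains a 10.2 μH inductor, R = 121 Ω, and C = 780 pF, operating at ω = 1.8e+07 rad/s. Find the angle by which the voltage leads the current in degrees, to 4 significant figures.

X_L = ωL = 183.6 Ω
X_C = 1/(ωC) = 71.23 Ω
Net reactance X = X_L − X_C = 112.4 Ω
Z = 121.0 + j112.4 Ω
|Z| = √(121.0² + 112.4²) = 165.1 Ω
∠Z = arctan(112.4/121.0) = 42.88°

42.88°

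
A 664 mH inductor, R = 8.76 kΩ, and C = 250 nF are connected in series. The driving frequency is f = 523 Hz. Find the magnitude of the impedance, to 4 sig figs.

8813 Ω

ω = 2πf = 3286 rad/s
X_L = ωL = 2182 Ω
X_C = 1/(ωC) = 1217 Ω
Net reactance X = X_L − X_C = 964.7 Ω
Z = 8760 + j964.7 Ω
|Z| = √(8760² + 964.7²) = 8813 Ω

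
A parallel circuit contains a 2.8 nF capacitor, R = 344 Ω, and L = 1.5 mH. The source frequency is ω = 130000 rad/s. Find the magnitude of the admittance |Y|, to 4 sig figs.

X_L = ωL = 195.0 Ω
X_C = 1/(ωC) = 2747 Ω
Parallel: admittances add. Y = 1/R + 1/(jωL) + jωC
Y = (0.002907 − j0.004764) S
|Y| = 0.005581 S → |Z| = 1/|Y| = 179.2 Ω, ∠Z = −∠Y = 58.61°

5.581 mS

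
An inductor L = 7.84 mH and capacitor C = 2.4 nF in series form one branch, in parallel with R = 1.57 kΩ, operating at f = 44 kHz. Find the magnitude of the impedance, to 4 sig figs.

608.7 Ω

ω = 2πf = 276500 rad/s
X_L = ωL = 2167 Ω
X_C = 1/(ωC) = 1507 Ω
Branch 1: Z₁ = R = 1570 Ω
Branch 2 (series LC): Z₂ = j(X_L − X_C) = j660.3 Ω
Parallel: Z = Z₁Z₂/(Z₁+Z₂), |Z| = 608.7 Ω, ∠Z = 67.19°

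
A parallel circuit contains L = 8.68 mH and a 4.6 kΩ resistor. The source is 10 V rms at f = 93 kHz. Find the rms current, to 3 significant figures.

ω = 2πf = 584300 rad/s
X_L = ωL = 5070 Ω
Parallel: admittances add. Y = 1/R + 1/(jωL)
Y = (0.000217 − j0.000197) S
|Y| = 0.000293 S → |Z| = 1/|Y| = 3410 Ω, ∠Z = −∠Y = 42.2°
I = V/|Z| = 10/3410 = 2.93 mA

2.93 mA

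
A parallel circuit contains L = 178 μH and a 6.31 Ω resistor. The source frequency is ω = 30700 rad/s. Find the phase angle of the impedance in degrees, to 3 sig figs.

X_L = ωL = 5.46 Ω
Parallel: admittances add. Y = 1/R + 1/(jωL)
Y = (0.158 − j0.183) S
|Y| = 0.242 S → |Z| = 1/|Y| = 4.13 Ω, ∠Z = −∠Y = 49.1°

49.1°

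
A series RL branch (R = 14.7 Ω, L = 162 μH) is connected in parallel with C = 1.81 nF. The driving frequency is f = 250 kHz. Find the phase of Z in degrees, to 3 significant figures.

ω = 2πf = 1.571e+06 rad/s
X_L = ωL = 254 Ω
X_C = 1/(ωC) = 352 Ω
Branch 1 (R+jX_L): Z₁ = 14.7 + j254 Ω, |Z₁| = 255 Ω
Branch 2 (−jX_C): Z₂ = −j352 Ω
Parallel: Z = Z₁Z₂/(Z₁+Z₂), |Z| = 911 Ω, ∠Z = 78.1°

78.1°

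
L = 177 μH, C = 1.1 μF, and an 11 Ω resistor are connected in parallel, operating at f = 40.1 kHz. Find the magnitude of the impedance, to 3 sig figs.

3.70 Ω

ω = 2πf = 252000 rad/s
X_L = ωL = 44.6 Ω
X_C = 1/(ωC) = 3.61 Ω
Parallel: admittances add. Y = 1/R + 1/(jωL) + jωC
Y = (0.0909 + j0.255) S
|Y| = 0.270 S → |Z| = 1/|Y| = 3.70 Ω, ∠Z = −∠Y = -70.4°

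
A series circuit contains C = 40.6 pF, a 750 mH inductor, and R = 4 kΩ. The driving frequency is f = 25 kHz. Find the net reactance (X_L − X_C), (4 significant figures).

-38990 Ω

ω = 2πf = 157100 rad/s
X_L = ωL = 117800 Ω
X_C = 1/(ωC) = 156800 Ω
X = 117800 − 156800 = -38990 Ω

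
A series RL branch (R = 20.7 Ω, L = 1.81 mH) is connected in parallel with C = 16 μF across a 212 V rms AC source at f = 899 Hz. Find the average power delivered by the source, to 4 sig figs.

1.745 kW

ω = 2πf = 5649 rad/s
X_L = ωL = 10.22 Ω
X_C = 1/(ωC) = 11.06 Ω
Branch 1 (R+jX_L): Z₁ = 20.70 + j10.22 Ω, |Z₁| = 23.09 Ω
Branch 2 (−jX_C): Z₂ = −j11.06 Ω
Parallel: Z = Z₁Z₂/(Z₁+Z₂), |Z| = 12.33 Ω, ∠Z = -61.39°
I = V/|Z| = 17.19 A
P = VI cos φ = 212 × 17.19 × cos(-61.39°) = 1.745 kW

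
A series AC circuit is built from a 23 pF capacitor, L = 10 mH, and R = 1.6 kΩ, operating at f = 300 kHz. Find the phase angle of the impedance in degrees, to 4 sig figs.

-69.22°

ω = 2πf = 1.885e+06 rad/s
X_L = ωL = 18850 Ω
X_C = 1/(ωC) = 23070 Ω
Net reactance X = X_L − X_C = -4216 Ω
Z = 1600 − j4216 Ω
|Z| = √(1600² + 4216²) = 4510 Ω
∠Z = arctan(-4216/1600) = -69.22°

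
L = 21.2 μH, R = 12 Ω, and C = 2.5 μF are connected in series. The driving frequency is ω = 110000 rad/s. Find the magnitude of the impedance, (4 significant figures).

X_L = ωL = 2.332 Ω
X_C = 1/(ωC) = 3.636 Ω
Net reactance X = X_L − X_C = -1.304 Ω
Z = 12.00 − j1.304 Ω
|Z| = √(12.00² + 1.304²) = 12.07 Ω

12.07 Ω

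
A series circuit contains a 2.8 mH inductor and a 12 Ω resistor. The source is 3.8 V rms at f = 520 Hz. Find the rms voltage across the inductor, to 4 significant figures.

2.304 V

ω = 2πf = 3267 rad/s
X_L = ωL = 9.148 Ω
Z = 12.00 + j9.148 Ω
|Z| = √(12.00² + 9.148²) = 15.09 Ω
I = V/|Z| = 251.8 mA
V_L = I·|Z_L| = 0.2518 × 9.148 = 2.304 V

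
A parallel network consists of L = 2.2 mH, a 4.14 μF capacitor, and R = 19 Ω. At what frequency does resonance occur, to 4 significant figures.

ω₀ = 1/√(LC) = 1/√(0.0022 × 4.14e-06) = 10480 rad/s
f₀ = ω₀/(2π) = 1.668 kHz

1.668 kHz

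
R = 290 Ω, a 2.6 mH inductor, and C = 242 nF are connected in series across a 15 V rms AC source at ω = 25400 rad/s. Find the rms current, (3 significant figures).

49.1 mA

X_L = ωL = 66.0 Ω
X_C = 1/(ωC) = 163 Ω
Net reactance X = X_L − X_C = -96.6 Ω
Z = 290 − j96.6 Ω
|Z| = √(290² + 96.6²) = 306 Ω
I = V/|Z| = 15/306 = 49.1 mA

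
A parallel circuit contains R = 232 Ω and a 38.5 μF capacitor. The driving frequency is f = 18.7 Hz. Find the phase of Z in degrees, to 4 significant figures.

ω = 2πf = 117.5 rad/s
X_C = 1/(ωC) = 221.1 Ω
Parallel: admittances add. Y = 1/R + jωC
Y = (0.004310 + j0.004524) S
|Y| = 0.006248 S → |Z| = 1/|Y| = 160.0 Ω, ∠Z = −∠Y = -46.38°

-46.38°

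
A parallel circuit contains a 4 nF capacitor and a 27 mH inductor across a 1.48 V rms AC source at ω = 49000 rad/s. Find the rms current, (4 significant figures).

X_L = ωL = 1323 Ω
X_C = 1/(ωC) = 5102 Ω
Parallel: admittances add. Y = 1/(jωL) + jωC
Y = (0 − j0.0005599) S
|Y| = 0.0005599 S → |Z| = 1/|Y| = 1786 Ω, ∠Z = −∠Y = 90.00°
I = V/|Z| = 1.48/1786 = 828.6 μA

828.6 μA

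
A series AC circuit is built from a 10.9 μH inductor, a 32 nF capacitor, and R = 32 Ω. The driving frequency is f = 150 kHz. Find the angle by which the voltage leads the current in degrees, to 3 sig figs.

ω = 2πf = 942500 rad/s
X_L = ωL = 10.3 Ω
X_C = 1/(ωC) = 33.2 Ω
Net reactance X = X_L − X_C = -22.9 Ω
Z = 32.0 − j22.9 Ω
|Z| = √(32.0² + 22.9²) = 39.3 Ω
∠Z = arctan(-22.9/32.0) = -35.6°

-35.6°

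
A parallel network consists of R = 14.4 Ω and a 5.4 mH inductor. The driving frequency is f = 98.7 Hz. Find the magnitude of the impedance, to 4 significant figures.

3.262 Ω

ω = 2πf = 620.2 rad/s
X_L = ωL = 3.349 Ω
Parallel: admittances add. Y = 1/R + 1/(jωL)
Y = (0.06944 − j0.2986) S
|Y| = 0.3066 S → |Z| = 1/|Y| = 3.262 Ω, ∠Z = −∠Y = 76.91°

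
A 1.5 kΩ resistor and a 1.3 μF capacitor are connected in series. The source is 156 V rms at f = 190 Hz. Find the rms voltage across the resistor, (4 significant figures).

ω = 2πf = 1194 rad/s
X_C = 1/(ωC) = 644.4 Ω
Z = 1500 − j644.4 Ω
|Z| = √(1500² + 644.4²) = 1633 Ω
I = V/|Z| = 95.56 mA
V_R = I·|Z_R| = 0.09556 × 1500 = 143.3 V

143.3 V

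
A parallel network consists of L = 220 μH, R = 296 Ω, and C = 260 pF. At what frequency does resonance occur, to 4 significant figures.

ω₀ = 1/√(LC) = 1/√(0.00022 × 2.6e-10) = 4.181e+06 rad/s
f₀ = ω₀/(2π) = 665.5 kHz

665.5 kHz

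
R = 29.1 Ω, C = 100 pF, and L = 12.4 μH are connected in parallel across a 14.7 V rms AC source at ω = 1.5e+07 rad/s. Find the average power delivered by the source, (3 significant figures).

X_L = ωL = 186 Ω
X_C = 1/(ωC) = 667 Ω
Parallel: admittances add. Y = 1/R + 1/(jωL) + jωC
Y = (0.0344 − j0.00388) S
|Y| = 0.0346 S → |Z| = 1/|Y| = 28.9 Ω, ∠Z = −∠Y = 6.44°
I = V/|Z| = 508 mA
P = VI cos φ = 14.7 × 0.508 × cos(6.44°) = 7.43 W

7.43 W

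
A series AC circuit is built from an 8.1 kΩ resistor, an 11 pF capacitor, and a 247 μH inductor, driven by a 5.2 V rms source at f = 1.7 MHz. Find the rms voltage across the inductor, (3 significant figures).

1.37 V

ω = 2πf = 1.068e+07 rad/s
X_L = ωL = 2640 Ω
X_C = 1/(ωC) = 8510 Ω
Net reactance X = X_L − X_C = -5870 Ω
Z = 8100 − j5870 Ω
|Z| = √(8100² + 5870²) = 10000 Ω
I = V/|Z| = 520 μA
V_L = I·|Z_L| = 0.000520 × 2640 = 1.37 V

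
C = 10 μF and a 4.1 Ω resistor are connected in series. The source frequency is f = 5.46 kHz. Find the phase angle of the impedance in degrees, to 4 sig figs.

-35.41°

ω = 2πf = 34310 rad/s
X_C = 1/(ωC) = 2.915 Ω
Z = 4.100 − j2.915 Ω
|Z| = √(4.100² + 2.915²) = 5.031 Ω
∠Z = arctan(-2.915/4.100) = -35.41°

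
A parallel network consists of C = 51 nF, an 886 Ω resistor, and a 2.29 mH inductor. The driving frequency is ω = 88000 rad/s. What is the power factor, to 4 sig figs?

X_L = ωL = 201.5 Ω
X_C = 1/(ωC) = 222.8 Ω
Parallel: admittances add. Y = 1/R + 1/(jωL) + jωC
Y = (0.001129 − j0.0004743) S
|Y| = 0.001224 S → |Z| = 1/|Y| = 816.8 Ω, ∠Z = −∠Y = 22.79°
cos φ = cos(22.79°) = 0.9219

0.9219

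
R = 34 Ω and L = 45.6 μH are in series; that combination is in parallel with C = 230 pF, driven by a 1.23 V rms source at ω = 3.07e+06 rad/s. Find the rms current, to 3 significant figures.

X_L = ωL = 140 Ω
X_C = 1/(ωC) = 1420 Ω
Branch 1 (R+jX_L): Z₁ = 34.0 + j140 Ω, |Z₁| = 144 Ω
Branch 2 (−jX_C): Z₂ = −j1420 Ω
Parallel: Z = Z₁Z₂/(Z₁+Z₂), |Z| = 160 Ω, ∠Z = 74.8°
I = V/|Z| = 1.23/160 = 7.70 mA

7.70 mA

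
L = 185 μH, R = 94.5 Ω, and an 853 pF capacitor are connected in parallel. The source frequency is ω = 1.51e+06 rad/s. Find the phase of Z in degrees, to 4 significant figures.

X_L = ωL = 279.4 Ω
X_C = 1/(ωC) = 776.4 Ω
Parallel: admittances add. Y = 1/R + 1/(jωL) + jωC
Y = (0.01058 − j0.002292) S
|Y| = 0.01083 S → |Z| = 1/|Y| = 92.36 Ω, ∠Z = −∠Y = 12.22°

12.22°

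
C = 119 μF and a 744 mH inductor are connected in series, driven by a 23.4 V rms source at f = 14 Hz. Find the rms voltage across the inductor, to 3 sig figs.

50.9 V

ω = 2πf = 87.96 rad/s
X_L = ωL = 65.4 Ω
X_C = 1/(ωC) = 95.5 Ω
Net reactance X = X_L − X_C = -30.1 Ω
Z = − j30.1 Ω
|Z| = √(0² + 30.1²) = 30.1 Ω
I = V/|Z| = 778 mA
V_L = I·|Z_L| = 0.778 × 65.4 = 50.9 V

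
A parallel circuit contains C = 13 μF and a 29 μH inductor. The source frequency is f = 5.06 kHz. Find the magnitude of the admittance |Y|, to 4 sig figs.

ω = 2πf = 31790 rad/s
X_L = ωL = 0.9220 Ω
X_C = 1/(ωC) = 2.420 Ω
Parallel: admittances add. Y = 1/(jωL) + jωC
Y = (0 − j0.6713) S
|Y| = 0.6713 S → |Z| = 1/|Y| = 1.490 Ω, ∠Z = −∠Y = 90.00°

671.3 mS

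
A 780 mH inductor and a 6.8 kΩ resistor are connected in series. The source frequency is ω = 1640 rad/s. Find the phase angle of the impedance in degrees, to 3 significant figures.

10.7°

X_L = ωL = 1280 Ω
Z = 6800 + j1280 Ω
|Z| = √(6800² + 1280²) = 6920 Ω
∠Z = arctan(1280/6800) = 10.7°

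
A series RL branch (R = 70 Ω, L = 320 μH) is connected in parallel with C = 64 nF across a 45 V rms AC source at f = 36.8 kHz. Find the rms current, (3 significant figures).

ω = 2πf = 231200 rad/s
X_L = ωL = 74.0 Ω
X_C = 1/(ωC) = 67.6 Ω
Branch 1 (R+jX_L): Z₁ = 70.0 + j74.0 Ω, |Z₁| = 102 Ω
Branch 2 (−jX_C): Z₂ = −j67.6 Ω
Parallel: Z = Z₁Z₂/(Z₁+Z₂), |Z| = 97.9 Ω, ∠Z = -48.6°
I = V/|Z| = 45/97.9 = 460 mA

460 mA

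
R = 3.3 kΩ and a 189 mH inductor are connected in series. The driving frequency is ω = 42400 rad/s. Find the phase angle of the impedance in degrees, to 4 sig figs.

X_L = ωL = 8014 Ω
Z = 3300 + j8014 Ω
|Z| = √(3300² + 8014²) = 8666 Ω
∠Z = arctan(8014/3300) = 67.62°

67.62°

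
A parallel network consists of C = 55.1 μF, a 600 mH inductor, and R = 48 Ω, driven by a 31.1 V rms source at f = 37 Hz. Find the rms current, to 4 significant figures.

671.2 mA

ω = 2πf = 232.5 rad/s
X_L = ωL = 139.5 Ω
X_C = 1/(ωC) = 78.07 Ω
Parallel: admittances add. Y = 1/R + 1/(jωL) + jωC
Y = (0.02083 + j0.005640) S
|Y| = 0.02158 S → |Z| = 1/|Y| = 46.33 Ω, ∠Z = −∠Y = -15.15°
I = V/|Z| = 31.1/46.33 = 671.2 mA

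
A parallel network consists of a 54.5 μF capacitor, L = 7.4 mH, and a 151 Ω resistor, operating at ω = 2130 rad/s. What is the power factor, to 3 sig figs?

0.125

X_L = ωL = 15.8 Ω
X_C = 1/(ωC) = 8.61 Ω
Parallel: admittances add. Y = 1/R + 1/(jωL) + jωC
Y = (0.00662 + j0.0526) S
|Y| = 0.0531 S → |Z| = 1/|Y| = 18.8 Ω, ∠Z = −∠Y = -82.8°
cos φ = cos(-82.8°) = 0.125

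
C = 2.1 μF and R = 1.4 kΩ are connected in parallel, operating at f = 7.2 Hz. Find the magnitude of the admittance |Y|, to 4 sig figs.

720.6 μS

ω = 2πf = 45.24 rad/s
X_C = 1/(ωC) = 10530 Ω
Parallel: admittances add. Y = 1/R + jωC
Y = (0.0007143 + j9.5e-05) S
|Y| = 0.0007206 S → |Z| = 1/|Y| = 1388 Ω, ∠Z = −∠Y = -7.576°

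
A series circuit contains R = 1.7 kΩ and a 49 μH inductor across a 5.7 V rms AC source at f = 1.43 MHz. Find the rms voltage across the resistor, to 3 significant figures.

5.52 V

ω = 2πf = 8.985e+06 rad/s
X_L = ωL = 440 Ω
Z = 1700 + j440 Ω
|Z| = √(1700² + 440²) = 1760 Ω
I = V/|Z| = 3.25 mA
V_R = I·|Z_R| = 0.00325 × 1700 = 5.52 V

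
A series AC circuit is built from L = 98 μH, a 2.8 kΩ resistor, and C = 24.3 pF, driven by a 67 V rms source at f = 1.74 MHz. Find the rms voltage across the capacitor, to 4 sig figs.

64.92 V

ω = 2πf = 1.093e+07 rad/s
X_L = ωL = 1071 Ω
X_C = 1/(ωC) = 3764 Ω
Net reactance X = X_L − X_C = -2693 Ω
Z = 2800 − j2693 Ω
|Z| = √(2800² + 2693²) = 3885 Ω
I = V/|Z| = 17.25 mA
V_C = I·|Z_C| = 0.01725 × 3764 = 64.92 V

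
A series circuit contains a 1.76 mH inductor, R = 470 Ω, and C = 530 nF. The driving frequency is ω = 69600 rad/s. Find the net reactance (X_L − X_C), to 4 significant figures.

X_L = ωL = 122.5 Ω
X_C = 1/(ωC) = 27.11 Ω
X = 122.5 − 27.11 = 95.39 Ω

95.39 Ω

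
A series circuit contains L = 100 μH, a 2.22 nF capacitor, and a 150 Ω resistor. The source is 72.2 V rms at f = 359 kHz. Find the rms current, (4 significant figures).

474.3 mA

ω = 2πf = 2.256e+06 rad/s
X_L = ωL = 225.6 Ω
X_C = 1/(ωC) = 199.7 Ω
Net reactance X = X_L − X_C = 25.87 Ω
Z = 150.0 + j25.87 Ω
|Z| = √(150.0² + 25.87²) = 152.2 Ω
I = V/|Z| = 72.2/152.2 = 474.3 mA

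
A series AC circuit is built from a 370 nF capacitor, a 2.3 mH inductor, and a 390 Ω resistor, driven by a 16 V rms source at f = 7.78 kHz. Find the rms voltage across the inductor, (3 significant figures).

4.56 V

ω = 2πf = 48880 rad/s
X_L = ωL = 112 Ω
X_C = 1/(ωC) = 55.3 Ω
Net reactance X = X_L − X_C = 57.1 Ω
Z = 390 + j57.1 Ω
|Z| = √(390² + 57.1²) = 394 Ω
I = V/|Z| = 40.6 mA
V_L = I·|Z_L| = 0.0406 × 112 = 4.56 V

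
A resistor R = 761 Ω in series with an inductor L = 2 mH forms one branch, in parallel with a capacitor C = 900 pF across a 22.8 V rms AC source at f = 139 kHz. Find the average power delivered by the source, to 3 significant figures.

ω = 2πf = 873400 rad/s
X_L = ωL = 1750 Ω
X_C = 1/(ωC) = 1270 Ω
Branch 1 (R+jX_L): Z₁ = 761 + j1750 Ω, |Z₁| = 1910 Ω
Branch 2 (−jX_C): Z₂ = −j1270 Ω
Parallel: Z = Z₁Z₂/(Z₁+Z₂), |Z| = 2700 Ω, ∠Z = -55.5°
I = V/|Z| = 8.44 mA
P = VI cos φ = 22.8 × 0.00844 × cos(-55.5°) = 109 mW

109 mW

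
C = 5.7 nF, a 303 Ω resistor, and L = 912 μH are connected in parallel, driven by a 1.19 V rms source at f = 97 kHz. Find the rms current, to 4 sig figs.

ω = 2πf = 609500 rad/s
X_L = ωL = 555.8 Ω
X_C = 1/(ωC) = 287.9 Ω
Parallel: admittances add. Y = 1/R + 1/(jωL) + jωC
Y = (0.003300 + j0.001675) S
|Y| = 0.003701 S → |Z| = 1/|Y| = 270.2 Ω, ∠Z = −∠Y = -26.91°
I = V/|Z| = 1.19/270.2 = 4.404 mA

4.404 mA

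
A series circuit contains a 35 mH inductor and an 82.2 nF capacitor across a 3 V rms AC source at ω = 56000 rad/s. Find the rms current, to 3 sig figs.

X_L = ωL = 1960 Ω
X_C = 1/(ωC) = 217 Ω
Net reactance X = X_L − X_C = 1740 Ω
Z = j1740 Ω
|Z| = √(0² + 1740²) = 1740 Ω
I = V/|Z| = 3/1740 = 1.72 mA

1.72 mA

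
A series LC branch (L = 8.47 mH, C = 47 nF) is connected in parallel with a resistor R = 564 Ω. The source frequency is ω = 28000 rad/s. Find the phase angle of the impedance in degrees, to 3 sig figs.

X_L = ωL = 237 Ω
X_C = 1/(ωC) = 760 Ω
Branch 1: Z₁ = R = 564 Ω
Branch 2 (series LC): Z₂ = j(X_L − X_C) = −j523 Ω
Parallel: Z = Z₁Z₂/(Z₁+Z₂), |Z| = 383 Ω, ∠Z = -47.2°

-47.2°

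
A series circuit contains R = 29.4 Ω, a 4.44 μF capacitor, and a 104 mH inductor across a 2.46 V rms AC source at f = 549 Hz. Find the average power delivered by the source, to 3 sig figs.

2.05 mW

ω = 2πf = 3449 rad/s
X_L = ωL = 359 Ω
X_C = 1/(ωC) = 65.3 Ω
Net reactance X = X_L − X_C = 293 Ω
Z = 29.4 + j293 Ω
|Z| = √(29.4² + 293²) = 295 Ω
∠Z = arctan(293/29.4) = 84.3°
I = V/|Z| = 8.34 mA
P = VI cos φ = 2.46 × 0.00834 × cos(84.3°) = 2.05 mW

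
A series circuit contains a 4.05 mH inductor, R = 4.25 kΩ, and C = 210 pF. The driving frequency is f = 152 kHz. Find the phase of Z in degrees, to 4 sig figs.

ω = 2πf = 955000 rad/s
X_L = ωL = 3868 Ω
X_C = 1/(ωC) = 4986 Ω
Net reactance X = X_L − X_C = -1118 Ω
Z = 4250 − j1118 Ω
|Z| = √(4250² + 1118²) = 4395 Ω
∠Z = arctan(-1118/4250) = -14.74°

-14.74°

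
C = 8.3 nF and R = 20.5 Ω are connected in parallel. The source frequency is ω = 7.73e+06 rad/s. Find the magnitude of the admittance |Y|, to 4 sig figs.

X_C = 1/(ωC) = 15.59 Ω
Parallel: admittances add. Y = 1/R + jωC
Y = (0.04878 + j0.06416) S
|Y| = 0.08060 S → |Z| = 1/|Y| = 12.41 Ω, ∠Z = −∠Y = -52.75°

80.60 mS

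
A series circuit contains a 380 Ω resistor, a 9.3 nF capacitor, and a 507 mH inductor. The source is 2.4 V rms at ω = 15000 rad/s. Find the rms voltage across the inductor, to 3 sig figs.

31.5 V

X_L = ωL = 7600 Ω
X_C = 1/(ωC) = 7170 Ω
Net reactance X = X_L − X_C = 437 Ω
Z = 380 + j437 Ω
|Z| = √(380² + 437²) = 579 Ω
I = V/|Z| = 4.15 mA
V_L = I·|Z_L| = 0.00415 × 7600 = 31.5 V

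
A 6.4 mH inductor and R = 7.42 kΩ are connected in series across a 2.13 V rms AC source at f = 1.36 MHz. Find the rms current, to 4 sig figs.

ω = 2πf = 8.545e+06 rad/s
X_L = ωL = 54690 Ω
Z = 7420 + j54690 Ω
|Z| = √(7420² + 54690²) = 55190 Ω
I = V/|Z| = 2.13/55190 = 38.59 μA

38.59 μA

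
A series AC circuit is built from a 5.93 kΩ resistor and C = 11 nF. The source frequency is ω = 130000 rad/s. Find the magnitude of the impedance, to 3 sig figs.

X_C = 1/(ωC) = 699 Ω
Z = 5930 − j699 Ω
|Z| = √(5930² + 699²) = 5970 Ω

5970 Ω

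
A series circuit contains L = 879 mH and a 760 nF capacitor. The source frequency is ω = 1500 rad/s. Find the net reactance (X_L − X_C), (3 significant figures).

X_L = ωL = 1320 Ω
X_C = 1/(ωC) = 877 Ω
X = 1320 − 877 = 441 Ω

441 Ω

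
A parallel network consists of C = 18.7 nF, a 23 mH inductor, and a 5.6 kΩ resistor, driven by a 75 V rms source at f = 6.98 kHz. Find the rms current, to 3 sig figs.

ω = 2πf = 43860 rad/s
X_L = ωL = 1010 Ω
X_C = 1/(ωC) = 1220 Ω
Parallel: admittances add. Y = 1/R + 1/(jωL) + jωC
Y = (0.000179 − j0.000171) S
|Y| = 0.000247 S → |Z| = 1/|Y| = 4040 Ω, ∠Z = −∠Y = 43.8°
I = V/|Z| = 75/4040 = 18.6 mA

18.6 mA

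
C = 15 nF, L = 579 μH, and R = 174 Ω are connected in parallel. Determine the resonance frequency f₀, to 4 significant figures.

ω₀ = 1/√(LC) = 1/√(0.000579 × 1.5e-08) = 339300 rad/s
f₀ = ω₀/(2π) = 54.01 kHz

54.01 kHz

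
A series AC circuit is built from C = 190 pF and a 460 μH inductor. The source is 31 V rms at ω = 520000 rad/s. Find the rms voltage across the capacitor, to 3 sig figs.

31.8 V

X_L = ωL = 239 Ω
X_C = 1/(ωC) = 10100 Ω
Net reactance X = X_L − X_C = -9880 Ω
Z = − j9880 Ω
|Z| = √(0² + 9880²) = 9880 Ω
I = V/|Z| = 3.14 mA
V_C = I·|Z_C| = 0.00314 × 10100 = 31.8 V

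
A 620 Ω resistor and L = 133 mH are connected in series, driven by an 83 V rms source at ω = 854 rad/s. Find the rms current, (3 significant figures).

X_L = ωL = 114 Ω
Z = 620 + j114 Ω
|Z| = √(620² + 114²) = 630 Ω
I = V/|Z| = 83/630 = 132 mA

132 mA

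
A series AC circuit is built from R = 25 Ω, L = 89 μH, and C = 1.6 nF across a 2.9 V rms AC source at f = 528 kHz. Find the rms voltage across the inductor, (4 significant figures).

ω = 2πf = 3.318e+06 rad/s
X_L = ωL = 295.3 Ω
X_C = 1/(ωC) = 188.4 Ω
Net reactance X = X_L − X_C = 106.9 Ω
Z = 25.00 + j106.9 Ω
|Z| = √(25.00² + 106.9²) = 109.8 Ω
I = V/|Z| = 26.42 mA
V_L = I·|Z_L| = 0.02642 × 295.3 = 7.802 V

7.802 V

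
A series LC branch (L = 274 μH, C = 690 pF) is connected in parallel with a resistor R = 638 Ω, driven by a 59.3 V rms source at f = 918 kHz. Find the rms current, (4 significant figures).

103.1 mA

ω = 2πf = 5.768e+06 rad/s
X_L = ωL = 1580 Ω
X_C = 1/(ωC) = 251.3 Ω
Branch 1: Z₁ = R = 638.0 Ω
Branch 2 (series LC): Z₂ = j(X_L − X_C) = j1329 Ω
Parallel: Z = Z₁Z₂/(Z₁+Z₂), |Z| = 575.2 Ω, ∠Z = 25.64°
I = V/|Z| = 59.3/575.2 = 103.1 mA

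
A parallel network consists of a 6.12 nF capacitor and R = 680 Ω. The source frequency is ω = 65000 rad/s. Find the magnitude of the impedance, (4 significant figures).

X_C = 1/(ωC) = 2514 Ω
Parallel: admittances add. Y = 1/R + jωC
Y = (0.001471 + j0.0003978) S
|Y| = 0.001523 S → |Z| = 1/|Y| = 656.4 Ω, ∠Z = −∠Y = -15.14°

656.4 Ω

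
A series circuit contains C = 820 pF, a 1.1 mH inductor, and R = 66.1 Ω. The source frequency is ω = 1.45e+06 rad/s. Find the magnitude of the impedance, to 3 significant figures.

757 Ω

X_L = ωL = 1600 Ω
X_C = 1/(ωC) = 841 Ω
Net reactance X = X_L − X_C = 754 Ω
Z = 66.1 + j754 Ω
|Z| = √(66.1² + 754²) = 757 Ω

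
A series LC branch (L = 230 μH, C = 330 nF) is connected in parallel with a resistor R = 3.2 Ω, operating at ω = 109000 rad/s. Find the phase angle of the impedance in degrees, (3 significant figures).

-49.5°

X_L = ωL = 25.1 Ω
X_C = 1/(ωC) = 27.8 Ω
Branch 1: Z₁ = R = 3.20 Ω
Branch 2 (series LC): Z₂ = j(X_L − X_C) = −j2.73 Ω
Parallel: Z = Z₁Z₂/(Z₁+Z₂), |Z| = 2.08 Ω, ∠Z = -49.5°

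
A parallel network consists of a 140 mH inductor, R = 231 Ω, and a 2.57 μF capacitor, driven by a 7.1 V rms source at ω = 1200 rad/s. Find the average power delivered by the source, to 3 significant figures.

218 mW

X_L = ωL = 168 Ω
X_C = 1/(ωC) = 324 Ω
Parallel: admittances add. Y = 1/R + 1/(jωL) + jωC
Y = (0.00433 − j0.00287) S
|Y| = 0.00519 S → |Z| = 1/|Y| = 193 Ω, ∠Z = −∠Y = 33.5°
I = V/|Z| = 36.9 mA
P = VI cos φ = 7.1 × 0.0369 × cos(33.5°) = 218 mW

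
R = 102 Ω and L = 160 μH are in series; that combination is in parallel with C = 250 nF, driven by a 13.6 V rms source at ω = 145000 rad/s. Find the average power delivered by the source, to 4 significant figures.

X_L = ωL = 23.20 Ω
X_C = 1/(ωC) = 27.59 Ω
Branch 1 (R+jX_L): Z₁ = 102.0 + j23.20 Ω, |Z₁| = 104.6 Ω
Branch 2 (−jX_C): Z₂ = −j27.59 Ω
Parallel: Z = Z₁Z₂/(Z₁+Z₂), |Z| = 28.26 Ω, ∠Z = -74.72°
I = V/|Z| = 481.2 mA
P = VI cos φ = 13.6 × 0.4812 × cos(-74.72°) = 1.724 W

1.724 W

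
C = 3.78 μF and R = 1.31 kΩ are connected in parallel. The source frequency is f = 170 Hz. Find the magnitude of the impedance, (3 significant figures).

243 Ω

ω = 2πf = 1068 rad/s
X_C = 1/(ωC) = 248 Ω
Parallel: admittances add. Y = 1/R + jωC
Y = (0.000763 + j0.00404) S
|Y| = 0.00411 S → |Z| = 1/|Y| = 243 Ω, ∠Z = −∠Y = -79.3°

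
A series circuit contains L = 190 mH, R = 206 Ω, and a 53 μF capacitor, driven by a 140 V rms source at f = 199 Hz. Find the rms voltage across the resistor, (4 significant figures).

95.12 V

ω = 2πf = 1250 rad/s
X_L = ωL = 237.6 Ω
X_C = 1/(ωC) = 15.09 Ω
Net reactance X = X_L − X_C = 222.5 Ω
Z = 206.0 + j222.5 Ω
|Z| = √(206.0² + 222.5²) = 303.2 Ω
I = V/|Z| = 461.7 mA
V_R = I·|Z_R| = 0.4617 × 206.0 = 95.12 V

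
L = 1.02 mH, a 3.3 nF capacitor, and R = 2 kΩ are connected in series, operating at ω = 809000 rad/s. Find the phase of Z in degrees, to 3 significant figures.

X_L = ωL = 825 Ω
X_C = 1/(ωC) = 375 Ω
Net reactance X = X_L − X_C = 451 Ω
Z = 2000 + j451 Ω
|Z| = √(2000² + 451²) = 2050 Ω
∠Z = arctan(451/2000) = 12.7°

12.7°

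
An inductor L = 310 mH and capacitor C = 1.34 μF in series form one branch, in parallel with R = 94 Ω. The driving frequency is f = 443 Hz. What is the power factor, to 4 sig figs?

0.9877

ω = 2πf = 2783 rad/s
X_L = ωL = 862.9 Ω
X_C = 1/(ωC) = 268.1 Ω
Branch 1: Z₁ = R = 94.00 Ω
Branch 2 (series LC): Z₂ = j(X_L − X_C) = j594.8 Ω
Parallel: Z = Z₁Z₂/(Z₁+Z₂), |Z| = 92.85 Ω, ∠Z = 8.981°
cos φ = cos(8.981°) = 0.9877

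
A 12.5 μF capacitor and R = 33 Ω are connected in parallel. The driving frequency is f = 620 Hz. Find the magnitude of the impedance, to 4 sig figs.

ω = 2πf = 3896 rad/s
X_C = 1/(ωC) = 20.54 Ω
Parallel: admittances add. Y = 1/R + jωC
Y = (0.03030 + j0.04869) S
|Y| = 0.05735 S → |Z| = 1/|Y| = 17.44 Ω, ∠Z = −∠Y = -58.11°

17.44 Ω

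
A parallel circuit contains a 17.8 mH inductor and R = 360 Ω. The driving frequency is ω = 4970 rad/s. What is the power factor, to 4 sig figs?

X_L = ωL = 88.47 Ω
Parallel: admittances add. Y = 1/R + 1/(jωL)
Y = (0.002778 − j0.01130) S
|Y| = 0.01164 S → |Z| = 1/|Y| = 85.91 Ω, ∠Z = −∠Y = 76.19°
cos φ = cos(76.19°) = 0.2386

0.2386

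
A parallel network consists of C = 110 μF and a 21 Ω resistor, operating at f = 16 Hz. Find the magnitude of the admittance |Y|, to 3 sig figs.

48.9 mS

ω = 2πf = 100.5 rad/s
X_C = 1/(ωC) = 90.4 Ω
Parallel: admittances add. Y = 1/R + jωC
Y = (0.0476 + j0.0111) S
|Y| = 0.0489 S → |Z| = 1/|Y| = 20.5 Ω, ∠Z = −∠Y = -13.1°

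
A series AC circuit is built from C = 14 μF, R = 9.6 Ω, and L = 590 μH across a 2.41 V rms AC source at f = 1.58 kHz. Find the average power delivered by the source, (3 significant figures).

ω = 2πf = 9927 rad/s
X_L = ωL = 5.86 Ω
X_C = 1/(ωC) = 7.20 Ω
Net reactance X = X_L − X_C = -1.34 Ω
Z = 9.60 − j1.34 Ω
|Z| = √(9.60² + 1.34²) = 9.69 Ω
∠Z = arctan(-1.34/9.60) = -7.93°
I = V/|Z| = 249 mA
P = VI cos φ = 2.41 × 0.249 × cos(-7.93°) = 593 mW

593 mW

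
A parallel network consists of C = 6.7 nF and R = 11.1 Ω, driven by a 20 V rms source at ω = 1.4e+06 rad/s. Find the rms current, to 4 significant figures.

X_C = 1/(ωC) = 106.6 Ω
Parallel: admittances add. Y = 1/R + jωC
Y = (0.09009 + j0.009380) S
|Y| = 0.09058 S → |Z| = 1/|Y| = 11.04 Ω, ∠Z = −∠Y = -5.944°
I = V/|Z| = 20/11.04 = 1.812 A

1.812 A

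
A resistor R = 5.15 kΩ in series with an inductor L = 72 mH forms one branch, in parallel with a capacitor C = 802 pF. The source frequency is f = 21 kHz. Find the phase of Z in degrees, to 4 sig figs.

-29.02°

ω = 2πf = 131900 rad/s
X_L = ωL = 9500 Ω
X_C = 1/(ωC) = 9450 Ω
Branch 1 (R+jX_L): Z₁ = 5150 + j9500 Ω, |Z₁| = 10810 Ω
Branch 2 (−jX_C): Z₂ = −j9450 Ω
Parallel: Z = Z₁Z₂/(Z₁+Z₂), |Z| = 19830 Ω, ∠Z = -29.02°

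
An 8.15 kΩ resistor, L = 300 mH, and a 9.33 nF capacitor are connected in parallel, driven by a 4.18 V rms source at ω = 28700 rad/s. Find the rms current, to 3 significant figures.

X_L = ωL = 8610 Ω
X_C = 1/(ωC) = 3730 Ω
Parallel: admittances add. Y = 1/R + 1/(jωL) + jωC
Y = (0.000123 + j0.000152) S
|Y| = 0.000195 S → |Z| = 1/|Y| = 5130 Ω, ∠Z = −∠Y = -51.0°
I = V/|Z| = 4.18/5130 = 815 μA

815 μA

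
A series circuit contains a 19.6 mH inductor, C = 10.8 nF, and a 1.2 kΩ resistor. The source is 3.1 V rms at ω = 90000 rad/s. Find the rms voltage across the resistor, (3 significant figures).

2.64 V

X_L = ωL = 1760 Ω
X_C = 1/(ωC) = 1030 Ω
Net reactance X = X_L − X_C = 735 Ω
Z = 1200 + j735 Ω
|Z| = √(1200² + 735²) = 1410 Ω
I = V/|Z| = 2.20 mA
V_R = I·|Z_R| = 0.00220 × 1200 = 2.64 V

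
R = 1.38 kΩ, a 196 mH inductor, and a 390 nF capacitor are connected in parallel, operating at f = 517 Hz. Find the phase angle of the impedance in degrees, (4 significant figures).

22.74°

ω = 2πf = 3248 rad/s
X_L = ωL = 636.7 Ω
X_C = 1/(ωC) = 789.3 Ω
Parallel: admittances add. Y = 1/R + 1/(jωL) + jωC
Y = (0.0007246 − j0.0003038) S
|Y| = 0.0007857 S → |Z| = 1/|Y| = 1273 Ω, ∠Z = −∠Y = 22.74°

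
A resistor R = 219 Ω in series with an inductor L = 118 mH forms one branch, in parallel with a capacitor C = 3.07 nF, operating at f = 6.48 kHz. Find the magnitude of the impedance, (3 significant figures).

ω = 2πf = 40720 rad/s
X_L = ωL = 4800 Ω
X_C = 1/(ωC) = 8000 Ω
Branch 1 (R+jX_L): Z₁ = 219 + j4800 Ω, |Z₁| = 4810 Ω
Branch 2 (−jX_C): Z₂ = −j8000 Ω
Parallel: Z = Z₁Z₂/(Z₁+Z₂), |Z| = 12000 Ω, ∠Z = 83.5°

12000 Ω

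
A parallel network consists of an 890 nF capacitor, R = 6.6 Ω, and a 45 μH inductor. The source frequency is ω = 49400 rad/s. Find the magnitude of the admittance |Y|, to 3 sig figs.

X_L = ωL = 2.22 Ω
X_C = 1/(ωC) = 22.7 Ω
Parallel: admittances add. Y = 1/R + 1/(jωL) + jωC
Y = (0.152 − j0.406) S
|Y| = 0.433 S → |Z| = 1/|Y| = 2.31 Ω, ∠Z = −∠Y = 69.5°

433 mS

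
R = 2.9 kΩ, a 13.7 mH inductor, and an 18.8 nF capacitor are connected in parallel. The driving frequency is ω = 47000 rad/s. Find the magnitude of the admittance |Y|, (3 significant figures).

753 μS

X_L = ωL = 644 Ω
X_C = 1/(ωC) = 1130 Ω
Parallel: admittances add. Y = 1/R + 1/(jωL) + jωC
Y = (0.000345 − j0.000669) S
|Y| = 0.000753 S → |Z| = 1/|Y| = 1330 Ω, ∠Z = −∠Y = 62.7°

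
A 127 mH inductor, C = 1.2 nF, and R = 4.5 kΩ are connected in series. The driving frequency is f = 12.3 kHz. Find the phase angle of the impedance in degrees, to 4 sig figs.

ω = 2πf = 77280 rad/s
X_L = ωL = 9815 Ω
X_C = 1/(ωC) = 10780 Ω
Net reactance X = X_L − X_C = -967.9 Ω
Z = 4500 − j967.9 Ω
|Z| = √(4500² + 967.9²) = 4603 Ω
∠Z = arctan(-967.9/4500) = -12.14°

-12.14°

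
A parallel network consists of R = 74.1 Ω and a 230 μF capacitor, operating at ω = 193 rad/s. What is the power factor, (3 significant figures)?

0.291

X_C = 1/(ωC) = 22.5 Ω
Parallel: admittances add. Y = 1/R + jωC
Y = (0.0135 + j0.0444) S
|Y| = 0.0464 S → |Z| = 1/|Y| = 21.6 Ω, ∠Z = −∠Y = -73.1°
cos φ = cos(-73.1°) = 0.291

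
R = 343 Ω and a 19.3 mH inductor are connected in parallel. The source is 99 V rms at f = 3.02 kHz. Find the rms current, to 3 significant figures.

395 mA

ω = 2πf = 18980 rad/s
X_L = ωL = 366 Ω
Parallel: admittances add. Y = 1/R + 1/(jωL)
Y = (0.00292 − j0.00273) S
|Y| = 0.00399 S → |Z| = 1/|Y| = 250 Ω, ∠Z = −∠Y = 43.1°
I = V/|Z| = 99/250 = 395 mA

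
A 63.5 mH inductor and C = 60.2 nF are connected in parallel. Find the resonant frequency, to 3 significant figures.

2.57 kHz

ω₀ = 1/√(LC) = 1/√(0.0635 × 6.02e-08) = 16170 rad/s
f₀ = ω₀/(2π) = 2.57 kHz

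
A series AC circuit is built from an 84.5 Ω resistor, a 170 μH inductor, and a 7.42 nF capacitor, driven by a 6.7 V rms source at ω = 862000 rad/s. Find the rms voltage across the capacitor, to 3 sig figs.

12.3 V

X_L = ωL = 147 Ω
X_C = 1/(ωC) = 156 Ω
Net reactance X = X_L − X_C = -9.81 Ω
Z = 84.5 − j9.81 Ω
|Z| = √(84.5² + 9.81²) = 85.1 Ω
I = V/|Z| = 78.8 mA
V_C = I·|Z_C| = 0.0788 × 156 = 12.3 V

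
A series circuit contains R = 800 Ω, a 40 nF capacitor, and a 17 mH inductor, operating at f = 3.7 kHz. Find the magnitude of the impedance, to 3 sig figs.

ω = 2πf = 23250 rad/s
X_L = ωL = 395 Ω
X_C = 1/(ωC) = 1080 Ω
Net reactance X = X_L − X_C = -680 Ω
Z = 800 − j680 Ω
|Z| = √(800² + 680²) = 1050 Ω

1050 Ω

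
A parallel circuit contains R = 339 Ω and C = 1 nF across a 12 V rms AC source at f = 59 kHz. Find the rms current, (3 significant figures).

35.7 mA

ω = 2πf = 370700 rad/s
X_C = 1/(ωC) = 2700 Ω
Parallel: admittances add. Y = 1/R + jωC
Y = (0.00295 + j0.000371) S
|Y| = 0.00297 S → |Z| = 1/|Y| = 336 Ω, ∠Z = −∠Y = -7.16°
I = V/|Z| = 12/336 = 35.7 mA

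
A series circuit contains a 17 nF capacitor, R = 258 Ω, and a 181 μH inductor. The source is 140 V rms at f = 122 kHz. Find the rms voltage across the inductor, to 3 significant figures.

ω = 2πf = 766500 rad/s
X_L = ωL = 139 Ω
X_C = 1/(ωC) = 76.7 Ω
Net reactance X = X_L − X_C = 62.0 Ω
Z = 258 + j62.0 Ω
|Z| = √(258² + 62.0²) = 265 Ω
I = V/|Z| = 528 mA
V_L = I·|Z_L| = 0.528 × 139 = 73.2 V

73.2 V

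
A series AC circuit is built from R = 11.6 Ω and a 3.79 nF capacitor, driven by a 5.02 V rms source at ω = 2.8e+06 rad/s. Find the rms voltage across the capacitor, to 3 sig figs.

X_C = 1/(ωC) = 94.2 Ω
Z = 11.6 − j94.2 Ω
|Z| = √(11.6² + 94.2²) = 94.9 Ω
I = V/|Z| = 52.9 mA
V_C = I·|Z_C| = 0.0529 × 94.2 = 4.98 V

4.98 V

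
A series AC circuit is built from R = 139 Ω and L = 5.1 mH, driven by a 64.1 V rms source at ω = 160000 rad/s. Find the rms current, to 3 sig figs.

77.4 mA

X_L = ωL = 816 Ω
Z = 139 + j816 Ω
|Z| = √(139² + 816²) = 828 Ω
I = V/|Z| = 64.1/828 = 77.4 mA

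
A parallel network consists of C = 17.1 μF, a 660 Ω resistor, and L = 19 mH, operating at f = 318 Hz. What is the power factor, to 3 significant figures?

ω = 2πf = 1998 rad/s
X_L = ωL = 38.0 Ω
X_C = 1/(ωC) = 29.3 Ω
Parallel: admittances add. Y = 1/R + 1/(jωL) + jωC
Y = (0.00152 + j0.00783) S
|Y| = 0.00797 S → |Z| = 1/|Y| = 125 Ω, ∠Z = −∠Y = -79.0°
cos φ = cos(-79.0°) = 0.190

0.190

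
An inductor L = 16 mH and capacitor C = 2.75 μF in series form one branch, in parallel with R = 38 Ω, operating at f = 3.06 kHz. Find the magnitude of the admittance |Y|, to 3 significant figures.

ω = 2πf = 19230 rad/s
X_L = ωL = 308 Ω
X_C = 1/(ωC) = 18.9 Ω
Branch 1: Z₁ = R = 38.0 Ω
Branch 2 (series LC): Z₂ = j(X_L − X_C) = j289 Ω
Parallel: Z = Z₁Z₂/(Z₁+Z₂), |Z| = 37.7 Ω, ∠Z = 7.50°
|Y| = 1/|Z| = 26.5 mS

26.5 mS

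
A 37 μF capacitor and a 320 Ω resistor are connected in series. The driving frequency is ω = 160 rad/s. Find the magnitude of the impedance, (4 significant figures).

X_C = 1/(ωC) = 168.9 Ω
Z = 320.0 − j168.9 Ω
|Z| = √(320.0² + 168.9²) = 361.8 Ω

361.8 Ω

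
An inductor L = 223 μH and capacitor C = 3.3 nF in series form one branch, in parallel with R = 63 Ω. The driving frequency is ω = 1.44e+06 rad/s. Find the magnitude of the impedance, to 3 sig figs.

X_L = ωL = 321 Ω
X_C = 1/(ωC) = 210 Ω
Branch 1: Z₁ = R = 63.0 Ω
Branch 2 (series LC): Z₂ = j(X_L − X_C) = j111 Ω
Parallel: Z = Z₁Z₂/(Z₁+Z₂), |Z| = 54.8 Ω, ∠Z = 29.6°

54.8 Ω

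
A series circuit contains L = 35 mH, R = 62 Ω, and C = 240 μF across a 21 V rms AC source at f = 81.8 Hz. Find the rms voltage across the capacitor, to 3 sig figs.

2.71 V

ω = 2πf = 514.0 rad/s
X_L = ωL = 18.0 Ω
X_C = 1/(ωC) = 8.11 Ω
Net reactance X = X_L − X_C = 9.88 Ω
Z = 62.0 + j9.88 Ω
|Z| = √(62.0² + 9.88²) = 62.8 Ω
I = V/|Z| = 334 mA
V_C = I·|Z_C| = 0.334 × 8.11 = 2.71 V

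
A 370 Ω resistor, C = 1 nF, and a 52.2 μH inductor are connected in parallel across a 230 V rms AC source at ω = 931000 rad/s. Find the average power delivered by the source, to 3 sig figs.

X_L = ωL = 48.6 Ω
X_C = 1/(ωC) = 1070 Ω
Parallel: admittances add. Y = 1/R + 1/(jωL) + jωC
Y = (0.00270 − j0.0196) S
|Y| = 0.0198 S → |Z| = 1/|Y| = 50.4 Ω, ∠Z = −∠Y = 82.2°
I = V/|Z| = 4.56 A
P = VI cos φ = 230 × 4.56 × cos(82.2°) = 143 W

143 W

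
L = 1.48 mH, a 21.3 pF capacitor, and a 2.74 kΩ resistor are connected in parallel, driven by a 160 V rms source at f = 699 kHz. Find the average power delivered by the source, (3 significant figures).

9.34 W

ω = 2πf = 4.392e+06 rad/s
X_L = ωL = 6500 Ω
X_C = 1/(ωC) = 10700 Ω
Parallel: admittances add. Y = 1/R + 1/(jωL) + jωC
Y = (0.000365 − j6.03e-05) S
|Y| = 0.000370 S → |Z| = 1/|Y| = 2700 Ω, ∠Z = −∠Y = 9.38°
I = V/|Z| = 59.2 mA
P = VI cos φ = 160 × 0.0592 × cos(9.38°) = 9.34 W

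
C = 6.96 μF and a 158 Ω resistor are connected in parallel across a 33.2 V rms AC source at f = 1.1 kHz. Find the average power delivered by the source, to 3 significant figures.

6.98 W

ω = 2πf = 6912 rad/s
X_C = 1/(ωC) = 20.8 Ω
Parallel: admittances add. Y = 1/R + jωC
Y = (0.00633 + j0.0481) S
|Y| = 0.0485 S → |Z| = 1/|Y| = 20.6 Ω, ∠Z = −∠Y = -82.5°
I = V/|Z| = 1.61 A
P = VI cos φ = 33.2 × 1.61 × cos(-82.5°) = 6.98 W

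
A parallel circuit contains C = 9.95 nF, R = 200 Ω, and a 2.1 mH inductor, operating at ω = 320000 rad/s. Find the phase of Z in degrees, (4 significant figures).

-18.74°

X_L = ωL = 672.0 Ω
X_C = 1/(ωC) = 314.1 Ω
Parallel: admittances add. Y = 1/R + 1/(jωL) + jωC
Y = (0.005000 + j0.001696) S
|Y| = 0.005280 S → |Z| = 1/|Y| = 189.4 Ω, ∠Z = −∠Y = -18.74°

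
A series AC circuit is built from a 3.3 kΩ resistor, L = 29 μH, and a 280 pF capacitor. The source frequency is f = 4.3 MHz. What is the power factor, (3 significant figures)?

0.981

ω = 2πf = 2.702e+07 rad/s
X_L = ωL = 784 Ω
X_C = 1/(ωC) = 132 Ω
Net reactance X = X_L − X_C = 651 Ω
Z = 3300 + j651 Ω
|Z| = √(3300² + 651²) = 3360 Ω
∠Z = arctan(651/3300) = 11.2°
cos φ = cos(11.2°) = 0.981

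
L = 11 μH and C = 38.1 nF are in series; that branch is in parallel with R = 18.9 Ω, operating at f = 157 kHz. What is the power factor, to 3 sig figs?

ω = 2πf = 986500 rad/s
X_L = ωL = 10.9 Ω
X_C = 1/(ωC) = 26.6 Ω
Branch 1: Z₁ = R = 18.9 Ω
Branch 2 (series LC): Z₂ = j(X_L − X_C) = −j15.8 Ω
Parallel: Z = Z₁Z₂/(Z₁+Z₂), |Z| = 12.1 Ω, ∠Z = -50.2°
cos φ = cos(-50.2°) = 0.640

0.640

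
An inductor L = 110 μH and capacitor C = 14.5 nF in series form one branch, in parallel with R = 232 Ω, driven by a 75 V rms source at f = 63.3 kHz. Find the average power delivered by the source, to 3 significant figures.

24.2 W

ω = 2πf = 397700 rad/s
X_L = ωL = 43.7 Ω
X_C = 1/(ωC) = 173 Ω
Branch 1: Z₁ = R = 232 Ω
Branch 2 (series LC): Z₂ = j(X_L − X_C) = −j130 Ω
Parallel: Z = Z₁Z₂/(Z₁+Z₂), |Z| = 113 Ω, ∠Z = -60.8°
I = V/|Z| = 663 mA
P = VI cos φ = 75 × 0.663 × cos(-60.8°) = 24.2 W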